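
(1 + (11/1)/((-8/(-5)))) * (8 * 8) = 504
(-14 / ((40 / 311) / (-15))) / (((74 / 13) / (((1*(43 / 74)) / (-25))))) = -3650829 / 547600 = -6.67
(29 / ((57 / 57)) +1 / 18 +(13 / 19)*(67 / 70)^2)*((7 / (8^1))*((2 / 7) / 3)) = 24870863 / 10054800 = 2.47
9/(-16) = -9/16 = -0.56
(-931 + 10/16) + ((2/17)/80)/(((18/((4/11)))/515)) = -12526363/13464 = -930.36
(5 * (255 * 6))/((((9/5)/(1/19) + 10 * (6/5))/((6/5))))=15300/77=198.70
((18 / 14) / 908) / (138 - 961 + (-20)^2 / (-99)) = -891 / 520410212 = -0.00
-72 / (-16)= 9 / 2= 4.50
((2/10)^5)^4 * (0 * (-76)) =0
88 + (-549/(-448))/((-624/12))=2049499/23296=87.98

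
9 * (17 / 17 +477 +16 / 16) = 4311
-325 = -325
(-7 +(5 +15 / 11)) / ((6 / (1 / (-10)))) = 7 / 660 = 0.01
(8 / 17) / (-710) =-4 / 6035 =-0.00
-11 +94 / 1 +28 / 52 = 1086 / 13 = 83.54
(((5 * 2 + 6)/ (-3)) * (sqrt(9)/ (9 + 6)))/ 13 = -0.08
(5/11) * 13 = 65/11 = 5.91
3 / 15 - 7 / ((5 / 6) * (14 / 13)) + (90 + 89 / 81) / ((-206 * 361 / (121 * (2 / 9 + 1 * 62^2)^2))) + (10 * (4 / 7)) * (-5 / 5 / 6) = -18703574490362588 / 8538518205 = -2190494.19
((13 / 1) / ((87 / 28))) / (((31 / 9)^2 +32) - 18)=9828 / 60755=0.16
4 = 4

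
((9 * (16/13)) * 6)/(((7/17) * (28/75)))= 275400/637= 432.34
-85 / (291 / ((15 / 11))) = -425 / 1067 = -0.40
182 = 182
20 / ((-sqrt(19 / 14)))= -20* sqrt(266) / 19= -17.17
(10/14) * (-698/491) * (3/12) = -1745/6874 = -0.25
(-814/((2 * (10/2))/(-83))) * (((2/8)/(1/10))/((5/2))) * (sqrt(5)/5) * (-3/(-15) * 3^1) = 101343 * sqrt(5)/125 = 1812.88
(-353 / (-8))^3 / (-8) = -43986977 / 4096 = -10739.01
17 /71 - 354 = -25117 /71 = -353.76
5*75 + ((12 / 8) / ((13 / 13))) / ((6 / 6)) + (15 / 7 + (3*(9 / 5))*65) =10215 / 14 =729.64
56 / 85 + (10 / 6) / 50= 353 / 510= 0.69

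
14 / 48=7 / 24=0.29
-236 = -236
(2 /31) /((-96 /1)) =-1 /1488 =-0.00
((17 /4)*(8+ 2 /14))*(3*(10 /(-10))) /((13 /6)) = -8721 /182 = -47.92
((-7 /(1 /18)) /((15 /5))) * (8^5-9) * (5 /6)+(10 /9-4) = -1146567.89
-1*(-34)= 34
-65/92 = -0.71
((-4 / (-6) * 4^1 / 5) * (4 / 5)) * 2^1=64 / 75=0.85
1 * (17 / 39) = 17 / 39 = 0.44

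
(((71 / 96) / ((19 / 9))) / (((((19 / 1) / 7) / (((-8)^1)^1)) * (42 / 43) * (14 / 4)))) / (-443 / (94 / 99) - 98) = 143491 / 268210726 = 0.00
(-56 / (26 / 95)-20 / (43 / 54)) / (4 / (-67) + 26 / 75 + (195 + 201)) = -322655250 / 556580089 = -0.58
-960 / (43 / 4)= -3840 / 43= -89.30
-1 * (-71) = 71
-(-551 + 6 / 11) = 6055 / 11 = 550.45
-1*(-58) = 58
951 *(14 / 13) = 13314 / 13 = 1024.15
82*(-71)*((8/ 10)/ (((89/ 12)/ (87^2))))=-2115202464/ 445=-4753263.96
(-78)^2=6084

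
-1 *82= -82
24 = 24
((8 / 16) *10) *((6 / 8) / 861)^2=5 / 1317904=0.00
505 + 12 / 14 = 3541 / 7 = 505.86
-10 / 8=-5 / 4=-1.25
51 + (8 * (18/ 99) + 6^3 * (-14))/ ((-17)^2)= 128881/ 3179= 40.54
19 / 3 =6.33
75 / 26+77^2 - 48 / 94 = 7248139 / 1222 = 5931.37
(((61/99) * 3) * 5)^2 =93025/1089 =85.42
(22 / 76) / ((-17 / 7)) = -77 / 646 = -0.12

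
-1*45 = -45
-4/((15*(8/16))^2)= -16/225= -0.07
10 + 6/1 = 16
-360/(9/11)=-440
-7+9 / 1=2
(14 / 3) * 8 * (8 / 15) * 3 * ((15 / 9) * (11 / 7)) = 1408 / 9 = 156.44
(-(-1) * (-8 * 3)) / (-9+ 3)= 4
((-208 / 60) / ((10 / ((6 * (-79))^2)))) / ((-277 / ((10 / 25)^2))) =7788768 / 173125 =44.99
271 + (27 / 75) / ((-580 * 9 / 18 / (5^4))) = 15673 / 58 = 270.22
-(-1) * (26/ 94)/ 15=13/ 705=0.02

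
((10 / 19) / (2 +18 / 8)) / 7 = 40 / 2261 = 0.02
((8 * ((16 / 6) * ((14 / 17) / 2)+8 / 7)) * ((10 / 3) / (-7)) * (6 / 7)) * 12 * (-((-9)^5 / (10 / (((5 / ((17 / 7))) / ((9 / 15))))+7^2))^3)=-13177032454057536000000 / 101979693721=-129212316425.54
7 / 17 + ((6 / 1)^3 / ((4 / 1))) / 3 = 18.41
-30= -30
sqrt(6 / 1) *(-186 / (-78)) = 31 *sqrt(6) / 13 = 5.84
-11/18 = -0.61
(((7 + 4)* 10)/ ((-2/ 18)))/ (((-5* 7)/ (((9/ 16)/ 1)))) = 891/ 56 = 15.91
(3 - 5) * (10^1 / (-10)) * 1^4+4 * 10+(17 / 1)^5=1419899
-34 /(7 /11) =-374 /7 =-53.43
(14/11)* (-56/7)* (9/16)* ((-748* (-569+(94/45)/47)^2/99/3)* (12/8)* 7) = 1092085672594/22275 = 49027415.16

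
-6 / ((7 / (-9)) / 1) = 54 / 7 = 7.71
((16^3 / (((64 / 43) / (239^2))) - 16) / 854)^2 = 6177722315886144 / 182329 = 33882280470.39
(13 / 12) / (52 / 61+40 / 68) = 13481 / 17928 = 0.75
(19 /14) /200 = 19 /2800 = 0.01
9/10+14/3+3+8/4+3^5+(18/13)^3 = 16887539/65910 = 256.22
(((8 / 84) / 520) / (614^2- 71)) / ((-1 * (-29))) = 1 / 59682304500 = 0.00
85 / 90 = 17 / 18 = 0.94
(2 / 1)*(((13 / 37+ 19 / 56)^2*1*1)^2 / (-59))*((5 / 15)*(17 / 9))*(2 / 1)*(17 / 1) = -44884109544147 / 271863575653376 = -0.17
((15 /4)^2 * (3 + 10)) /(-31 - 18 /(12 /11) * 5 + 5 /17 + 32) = -49725 /22088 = -2.25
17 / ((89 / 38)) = 646 / 89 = 7.26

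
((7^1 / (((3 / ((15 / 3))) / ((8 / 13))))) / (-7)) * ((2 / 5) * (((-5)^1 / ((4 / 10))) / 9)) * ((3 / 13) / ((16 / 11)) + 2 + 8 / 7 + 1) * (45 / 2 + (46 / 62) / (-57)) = 957142975 / 17366076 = 55.12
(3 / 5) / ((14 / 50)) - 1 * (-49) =358 / 7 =51.14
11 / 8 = 1.38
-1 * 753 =-753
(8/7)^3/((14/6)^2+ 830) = 4608/2579017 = 0.00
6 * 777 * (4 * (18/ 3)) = 111888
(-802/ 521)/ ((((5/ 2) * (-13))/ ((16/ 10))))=12832/ 169325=0.08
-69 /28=-2.46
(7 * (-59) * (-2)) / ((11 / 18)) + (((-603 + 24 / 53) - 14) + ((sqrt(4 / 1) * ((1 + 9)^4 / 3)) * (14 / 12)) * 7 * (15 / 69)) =1517061299 / 120681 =12570.84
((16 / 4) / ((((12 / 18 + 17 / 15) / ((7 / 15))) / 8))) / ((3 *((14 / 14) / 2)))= 448 / 81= 5.53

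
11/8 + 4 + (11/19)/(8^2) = 6547/1216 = 5.38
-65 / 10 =-13 / 2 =-6.50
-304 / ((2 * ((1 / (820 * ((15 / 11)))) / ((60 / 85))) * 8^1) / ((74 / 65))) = -17073.27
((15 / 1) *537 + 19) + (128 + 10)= 8212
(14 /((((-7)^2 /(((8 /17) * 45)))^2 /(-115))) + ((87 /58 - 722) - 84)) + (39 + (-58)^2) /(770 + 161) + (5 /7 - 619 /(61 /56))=-383519296193 /229776386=-1669.10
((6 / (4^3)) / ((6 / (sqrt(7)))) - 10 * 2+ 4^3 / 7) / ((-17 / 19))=1444 / 119 - 19 * sqrt(7) / 1088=12.09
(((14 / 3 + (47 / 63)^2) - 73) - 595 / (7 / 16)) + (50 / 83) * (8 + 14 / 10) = -468482788 / 329427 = -1422.11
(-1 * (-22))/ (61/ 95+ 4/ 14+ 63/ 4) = 5320/ 4033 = 1.32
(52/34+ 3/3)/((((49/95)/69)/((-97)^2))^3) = 10088275857988377385094625/2000033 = 5044054702091604181.08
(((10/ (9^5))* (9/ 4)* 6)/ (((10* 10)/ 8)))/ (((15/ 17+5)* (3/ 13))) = 0.00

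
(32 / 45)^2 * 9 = 1024 / 225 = 4.55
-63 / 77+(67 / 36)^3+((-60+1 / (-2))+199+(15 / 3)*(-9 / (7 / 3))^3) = -25136818225 / 176033088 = -142.80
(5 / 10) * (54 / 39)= 9 / 13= 0.69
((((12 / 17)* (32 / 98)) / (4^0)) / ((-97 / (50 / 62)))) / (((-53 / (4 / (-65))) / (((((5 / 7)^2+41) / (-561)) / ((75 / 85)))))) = 173568 / 930221593301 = 0.00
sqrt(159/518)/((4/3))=3* sqrt(82362)/2072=0.42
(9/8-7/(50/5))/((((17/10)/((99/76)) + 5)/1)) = 1683/24968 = 0.07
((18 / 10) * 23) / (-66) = -0.63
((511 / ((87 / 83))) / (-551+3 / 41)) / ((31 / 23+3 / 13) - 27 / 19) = -9878878373 / 1758814620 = -5.62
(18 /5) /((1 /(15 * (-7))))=-378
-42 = -42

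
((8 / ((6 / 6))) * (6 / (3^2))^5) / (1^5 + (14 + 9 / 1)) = 32 / 729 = 0.04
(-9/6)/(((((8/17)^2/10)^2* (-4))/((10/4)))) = 1911.64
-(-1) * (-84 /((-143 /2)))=168 /143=1.17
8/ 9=0.89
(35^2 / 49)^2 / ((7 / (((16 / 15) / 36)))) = 500 / 189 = 2.65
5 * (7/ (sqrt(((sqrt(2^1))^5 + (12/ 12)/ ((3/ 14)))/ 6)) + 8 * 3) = 105/ sqrt(7 + 6 * sqrt(2)) + 120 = 146.68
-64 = -64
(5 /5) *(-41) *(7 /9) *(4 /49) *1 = -164 /63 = -2.60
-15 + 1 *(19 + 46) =50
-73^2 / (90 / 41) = -218489 / 90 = -2427.66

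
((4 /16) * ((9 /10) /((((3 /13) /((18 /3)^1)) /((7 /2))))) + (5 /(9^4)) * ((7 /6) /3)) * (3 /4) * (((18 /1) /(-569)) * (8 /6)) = -48361831 /74664180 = -0.65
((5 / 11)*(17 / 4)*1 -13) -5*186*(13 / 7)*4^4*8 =-1089457489 / 308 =-3537199.64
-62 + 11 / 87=-61.87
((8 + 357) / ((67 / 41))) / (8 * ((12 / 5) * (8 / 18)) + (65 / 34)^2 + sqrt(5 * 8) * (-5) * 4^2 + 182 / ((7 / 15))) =-719937656640000 * sqrt(10) / 1898583866394317 - 1809690088293300 / 1898583866394317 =-2.15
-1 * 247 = -247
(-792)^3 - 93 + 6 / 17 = -8445484071 / 17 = -496793180.65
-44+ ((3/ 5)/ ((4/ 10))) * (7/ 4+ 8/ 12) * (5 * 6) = 259/ 4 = 64.75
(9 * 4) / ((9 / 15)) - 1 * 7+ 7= 60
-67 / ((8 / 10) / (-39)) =3266.25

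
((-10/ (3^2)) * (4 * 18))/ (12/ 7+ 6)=-280/ 27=-10.37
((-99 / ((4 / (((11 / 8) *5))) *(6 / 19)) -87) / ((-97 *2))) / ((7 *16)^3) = 40053 / 17443586048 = 0.00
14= 14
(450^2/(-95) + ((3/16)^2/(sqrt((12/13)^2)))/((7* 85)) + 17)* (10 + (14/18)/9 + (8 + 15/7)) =-28077460966393/656377344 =-42776.40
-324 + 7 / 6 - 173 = -2975 / 6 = -495.83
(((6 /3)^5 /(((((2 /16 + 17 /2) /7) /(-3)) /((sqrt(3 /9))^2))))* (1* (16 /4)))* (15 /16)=-2240 /23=-97.39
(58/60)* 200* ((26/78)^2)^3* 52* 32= 965120/2187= 441.30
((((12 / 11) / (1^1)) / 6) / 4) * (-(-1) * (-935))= -85 / 2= -42.50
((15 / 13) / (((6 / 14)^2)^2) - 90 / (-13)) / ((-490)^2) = 2887 / 16855020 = 0.00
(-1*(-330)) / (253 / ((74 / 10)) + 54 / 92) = 561660 / 59189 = 9.49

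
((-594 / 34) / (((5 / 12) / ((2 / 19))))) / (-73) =7128 / 117895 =0.06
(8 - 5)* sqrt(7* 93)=3* sqrt(651)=76.54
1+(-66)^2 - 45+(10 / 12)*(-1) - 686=21751 / 6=3625.17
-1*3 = -3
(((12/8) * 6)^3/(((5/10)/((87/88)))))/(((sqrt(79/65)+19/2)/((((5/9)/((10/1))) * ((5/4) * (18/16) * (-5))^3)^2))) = 125465357471923828125/2187332354572288-101591382568359375 * sqrt(5135)/1093666177286144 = 50703.54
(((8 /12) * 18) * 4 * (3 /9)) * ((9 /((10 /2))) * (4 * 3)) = 1728 /5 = 345.60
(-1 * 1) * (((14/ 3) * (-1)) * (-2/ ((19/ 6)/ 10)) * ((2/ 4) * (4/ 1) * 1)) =-1120/ 19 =-58.95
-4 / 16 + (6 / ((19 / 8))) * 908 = 174317 / 76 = 2293.64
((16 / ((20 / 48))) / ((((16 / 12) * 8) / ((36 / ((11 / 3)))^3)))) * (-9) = -204073344 / 6655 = -30664.66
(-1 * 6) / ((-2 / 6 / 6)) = 108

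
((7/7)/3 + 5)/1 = 5.33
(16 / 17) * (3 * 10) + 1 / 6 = 2897 / 102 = 28.40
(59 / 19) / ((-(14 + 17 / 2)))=-0.14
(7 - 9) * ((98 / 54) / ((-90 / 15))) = 0.60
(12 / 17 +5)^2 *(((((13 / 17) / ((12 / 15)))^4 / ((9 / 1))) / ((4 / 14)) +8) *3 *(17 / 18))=30145236531271 / 39256206336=767.91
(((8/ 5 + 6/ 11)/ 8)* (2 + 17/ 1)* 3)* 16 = 13452/ 55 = 244.58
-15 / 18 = -5 / 6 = -0.83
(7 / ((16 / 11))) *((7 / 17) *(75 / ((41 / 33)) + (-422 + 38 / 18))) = -712.44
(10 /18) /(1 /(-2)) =-10 /9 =-1.11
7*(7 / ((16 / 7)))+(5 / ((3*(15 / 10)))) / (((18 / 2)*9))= 21.45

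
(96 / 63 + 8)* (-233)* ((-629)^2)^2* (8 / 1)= -58355055368436800 / 21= -2778812160401752.38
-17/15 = -1.13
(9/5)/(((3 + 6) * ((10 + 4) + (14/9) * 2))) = 9/770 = 0.01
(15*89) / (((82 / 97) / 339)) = 43898805 / 82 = 535351.28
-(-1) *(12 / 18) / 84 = 1 / 126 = 0.01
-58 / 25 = -2.32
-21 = -21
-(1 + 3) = -4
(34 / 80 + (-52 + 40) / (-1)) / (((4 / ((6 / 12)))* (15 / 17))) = 8449 / 4800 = 1.76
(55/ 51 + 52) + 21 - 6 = 3472/ 51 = 68.08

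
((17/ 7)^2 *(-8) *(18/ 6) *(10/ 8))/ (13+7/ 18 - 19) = 156060/ 4949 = 31.53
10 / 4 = 5 / 2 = 2.50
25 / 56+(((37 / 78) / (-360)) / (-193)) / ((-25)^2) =10584844009 / 23710050000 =0.45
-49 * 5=-245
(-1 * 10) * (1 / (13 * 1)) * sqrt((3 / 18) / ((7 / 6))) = -0.29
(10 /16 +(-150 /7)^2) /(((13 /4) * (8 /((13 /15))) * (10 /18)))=108147 /3920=27.59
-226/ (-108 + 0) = 2.09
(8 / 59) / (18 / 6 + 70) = 8 / 4307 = 0.00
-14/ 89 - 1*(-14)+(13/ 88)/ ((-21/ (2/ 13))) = 1138279/ 82236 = 13.84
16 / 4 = 4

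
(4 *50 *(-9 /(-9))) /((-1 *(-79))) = 200 /79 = 2.53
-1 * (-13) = 13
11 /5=2.20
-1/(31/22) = -0.71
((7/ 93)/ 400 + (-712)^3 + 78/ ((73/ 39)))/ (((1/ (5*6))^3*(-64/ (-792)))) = -4366700834514975495/ 36208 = -120600442844536.44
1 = 1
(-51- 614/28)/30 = -1021/420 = -2.43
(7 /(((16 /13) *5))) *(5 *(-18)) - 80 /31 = -26029 /248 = -104.96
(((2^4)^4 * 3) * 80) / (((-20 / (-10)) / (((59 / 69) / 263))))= 154664960 / 6049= 25568.68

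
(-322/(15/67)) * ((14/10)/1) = -151018/75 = -2013.57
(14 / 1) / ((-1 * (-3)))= 14 / 3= 4.67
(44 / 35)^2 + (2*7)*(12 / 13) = 230968 / 15925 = 14.50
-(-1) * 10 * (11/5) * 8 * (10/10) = 176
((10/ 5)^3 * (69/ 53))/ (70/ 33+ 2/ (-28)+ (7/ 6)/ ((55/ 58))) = 1275120/ 401581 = 3.18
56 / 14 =4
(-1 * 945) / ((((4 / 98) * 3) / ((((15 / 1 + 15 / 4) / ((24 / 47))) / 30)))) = -1209075 / 128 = -9445.90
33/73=0.45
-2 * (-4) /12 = 2 /3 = 0.67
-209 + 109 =-100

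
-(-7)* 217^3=71528191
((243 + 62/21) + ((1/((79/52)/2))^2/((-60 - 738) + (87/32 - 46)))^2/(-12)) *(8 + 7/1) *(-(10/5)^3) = -5832047570996360880520/197600837636366647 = -29514.29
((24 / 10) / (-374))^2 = 36 / 874225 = 0.00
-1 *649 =-649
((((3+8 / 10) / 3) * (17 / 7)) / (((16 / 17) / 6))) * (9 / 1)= 49419 / 280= 176.50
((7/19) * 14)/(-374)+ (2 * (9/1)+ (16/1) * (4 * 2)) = 518689/3553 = 145.99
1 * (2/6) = 1/3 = 0.33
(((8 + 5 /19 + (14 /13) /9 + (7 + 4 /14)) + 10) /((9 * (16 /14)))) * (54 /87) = 1.55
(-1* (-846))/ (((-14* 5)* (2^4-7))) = -47/ 35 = -1.34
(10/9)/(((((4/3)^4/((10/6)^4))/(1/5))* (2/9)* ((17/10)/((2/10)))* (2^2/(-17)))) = -625/512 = -1.22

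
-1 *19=-19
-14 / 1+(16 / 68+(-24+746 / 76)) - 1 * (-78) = 32333 / 646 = 50.05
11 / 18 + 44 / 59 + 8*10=86401 / 1062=81.36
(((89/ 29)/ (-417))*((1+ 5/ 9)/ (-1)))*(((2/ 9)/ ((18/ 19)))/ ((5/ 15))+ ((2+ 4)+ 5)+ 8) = 662872/ 2938599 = 0.23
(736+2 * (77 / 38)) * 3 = 2220.16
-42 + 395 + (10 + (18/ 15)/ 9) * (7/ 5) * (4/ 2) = 28603/ 75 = 381.37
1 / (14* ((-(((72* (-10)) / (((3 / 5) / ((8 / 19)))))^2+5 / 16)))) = -2888 / 10321932635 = -0.00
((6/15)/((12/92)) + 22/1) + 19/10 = 809/30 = 26.97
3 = 3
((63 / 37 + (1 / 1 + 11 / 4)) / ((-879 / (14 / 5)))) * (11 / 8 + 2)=-50841 / 867280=-0.06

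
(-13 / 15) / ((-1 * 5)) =13 / 75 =0.17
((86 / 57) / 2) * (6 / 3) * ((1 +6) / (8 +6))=43 / 57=0.75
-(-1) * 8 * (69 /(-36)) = -46 /3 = -15.33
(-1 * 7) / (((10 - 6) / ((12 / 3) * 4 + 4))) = -35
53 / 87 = 0.61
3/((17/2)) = 6/17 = 0.35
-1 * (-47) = 47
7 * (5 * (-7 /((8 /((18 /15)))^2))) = -441 /80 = -5.51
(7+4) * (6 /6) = 11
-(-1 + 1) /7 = 0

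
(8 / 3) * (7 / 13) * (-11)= -616 / 39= -15.79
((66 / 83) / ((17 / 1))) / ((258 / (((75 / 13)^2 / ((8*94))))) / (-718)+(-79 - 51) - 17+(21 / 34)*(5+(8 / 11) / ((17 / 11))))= -1510492500 / 4900051974491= -0.00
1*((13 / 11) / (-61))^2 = 169 / 450241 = 0.00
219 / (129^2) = 73 / 5547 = 0.01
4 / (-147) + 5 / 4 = 719 / 588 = 1.22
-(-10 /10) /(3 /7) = 7 /3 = 2.33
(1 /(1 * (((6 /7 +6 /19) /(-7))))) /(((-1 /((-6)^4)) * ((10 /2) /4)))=402192 /65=6187.57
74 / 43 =1.72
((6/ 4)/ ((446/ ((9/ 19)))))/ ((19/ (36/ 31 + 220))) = 46278/ 2495593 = 0.02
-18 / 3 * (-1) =6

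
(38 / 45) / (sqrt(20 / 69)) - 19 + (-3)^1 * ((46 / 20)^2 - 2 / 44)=-33.17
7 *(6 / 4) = 21 / 2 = 10.50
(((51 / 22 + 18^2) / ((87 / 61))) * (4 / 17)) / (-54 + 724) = 0.08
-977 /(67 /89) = -86953 /67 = -1297.81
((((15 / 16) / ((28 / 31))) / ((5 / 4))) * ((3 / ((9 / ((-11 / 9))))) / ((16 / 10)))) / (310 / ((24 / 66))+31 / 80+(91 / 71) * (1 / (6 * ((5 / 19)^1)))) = -121055 / 488780376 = -0.00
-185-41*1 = -226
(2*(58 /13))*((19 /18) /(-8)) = -551 /468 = -1.18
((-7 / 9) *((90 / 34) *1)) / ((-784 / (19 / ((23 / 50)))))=2375 / 21896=0.11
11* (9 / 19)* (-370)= -36630 / 19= -1927.89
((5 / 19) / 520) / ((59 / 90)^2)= 2025 / 1719614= 0.00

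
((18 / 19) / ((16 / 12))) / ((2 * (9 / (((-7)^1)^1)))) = -21 / 76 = -0.28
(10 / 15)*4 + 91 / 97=1049 / 291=3.60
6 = 6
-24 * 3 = -72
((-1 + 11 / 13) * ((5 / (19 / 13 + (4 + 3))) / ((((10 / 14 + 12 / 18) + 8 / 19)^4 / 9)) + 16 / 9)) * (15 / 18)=-603798874898225 / 2063694272373162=-0.29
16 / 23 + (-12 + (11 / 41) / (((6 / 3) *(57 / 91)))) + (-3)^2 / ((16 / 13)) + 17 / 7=-8121811 / 6020112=-1.35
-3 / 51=-0.06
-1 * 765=-765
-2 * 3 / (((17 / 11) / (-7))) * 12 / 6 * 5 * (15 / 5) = 13860 / 17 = 815.29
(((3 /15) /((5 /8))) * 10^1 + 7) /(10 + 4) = 51 /70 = 0.73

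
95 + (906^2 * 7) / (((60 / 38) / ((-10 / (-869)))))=36472951 / 869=41971.17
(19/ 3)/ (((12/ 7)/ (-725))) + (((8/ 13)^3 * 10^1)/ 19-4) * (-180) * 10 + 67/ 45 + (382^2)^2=53332070882391163/ 2504580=21293818078.24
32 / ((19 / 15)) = 480 / 19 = 25.26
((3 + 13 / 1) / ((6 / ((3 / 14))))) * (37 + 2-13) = 104 / 7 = 14.86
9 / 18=0.50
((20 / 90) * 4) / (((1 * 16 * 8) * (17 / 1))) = 1 / 2448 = 0.00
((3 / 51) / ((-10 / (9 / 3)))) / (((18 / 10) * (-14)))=1 / 1428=0.00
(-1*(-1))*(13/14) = 13/14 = 0.93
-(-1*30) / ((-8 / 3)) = -45 / 4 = -11.25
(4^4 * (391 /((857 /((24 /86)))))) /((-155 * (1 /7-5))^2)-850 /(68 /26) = -4891531778839 /15050869675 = -325.00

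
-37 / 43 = -0.86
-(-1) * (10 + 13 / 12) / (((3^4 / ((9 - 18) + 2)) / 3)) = -931 / 324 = -2.87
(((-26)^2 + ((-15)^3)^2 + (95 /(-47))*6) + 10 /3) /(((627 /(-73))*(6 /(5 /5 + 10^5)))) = -56101312525697 /2538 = -22104536062.13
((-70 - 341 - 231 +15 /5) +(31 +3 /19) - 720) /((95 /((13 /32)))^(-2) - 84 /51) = 208613555200 /258761927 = 806.20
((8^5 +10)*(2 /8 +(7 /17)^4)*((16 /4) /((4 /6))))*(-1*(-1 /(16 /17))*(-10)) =-22893384375 /39304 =-582469.58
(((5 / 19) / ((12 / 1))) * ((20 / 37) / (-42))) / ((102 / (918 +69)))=-1175 / 430236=-0.00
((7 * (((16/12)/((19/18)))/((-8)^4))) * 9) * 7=1323/9728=0.14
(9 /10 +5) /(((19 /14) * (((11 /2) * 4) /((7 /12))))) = 2891 /25080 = 0.12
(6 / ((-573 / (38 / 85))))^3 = -0.00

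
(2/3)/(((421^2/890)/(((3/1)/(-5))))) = -0.00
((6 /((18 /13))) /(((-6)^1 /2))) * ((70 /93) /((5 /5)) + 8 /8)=-2119 /837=-2.53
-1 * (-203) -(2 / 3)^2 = 202.56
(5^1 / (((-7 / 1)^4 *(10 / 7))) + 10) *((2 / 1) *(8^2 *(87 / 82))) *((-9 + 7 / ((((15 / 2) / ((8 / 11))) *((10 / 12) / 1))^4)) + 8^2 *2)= 1857124548612841824 / 11489753515625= 161633.11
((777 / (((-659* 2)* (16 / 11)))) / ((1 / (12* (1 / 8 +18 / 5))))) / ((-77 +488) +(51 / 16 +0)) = -1273503 / 29114620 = -0.04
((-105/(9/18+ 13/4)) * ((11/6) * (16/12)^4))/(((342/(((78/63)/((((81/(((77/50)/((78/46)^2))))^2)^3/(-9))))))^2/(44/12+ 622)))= -61534076095121900195664327706105590550847166108855366294481/81720576419494445329948126849203920075076801604600569959510330490589141845703125000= -0.00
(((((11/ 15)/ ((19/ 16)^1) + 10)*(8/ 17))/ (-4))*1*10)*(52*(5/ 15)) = -37024/ 171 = -216.51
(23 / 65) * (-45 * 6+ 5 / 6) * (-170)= 631465 / 39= 16191.41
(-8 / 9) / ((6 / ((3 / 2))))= -2 / 9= -0.22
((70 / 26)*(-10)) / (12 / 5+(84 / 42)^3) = -875 / 338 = -2.59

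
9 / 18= 1 / 2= 0.50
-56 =-56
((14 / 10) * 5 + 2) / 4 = 9 / 4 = 2.25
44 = 44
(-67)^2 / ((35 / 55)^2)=543169 / 49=11085.08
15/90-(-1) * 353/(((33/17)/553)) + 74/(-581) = 3856160093/38346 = 100562.25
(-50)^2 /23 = 2500 /23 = 108.70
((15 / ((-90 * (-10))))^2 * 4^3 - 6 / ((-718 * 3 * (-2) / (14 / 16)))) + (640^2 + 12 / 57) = 10057979336219 / 24555600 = 409600.23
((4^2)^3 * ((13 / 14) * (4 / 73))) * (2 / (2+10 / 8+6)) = 45.06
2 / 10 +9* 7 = 316 / 5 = 63.20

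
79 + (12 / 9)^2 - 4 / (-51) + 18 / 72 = 49637 / 612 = 81.11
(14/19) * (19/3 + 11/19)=5516/1083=5.09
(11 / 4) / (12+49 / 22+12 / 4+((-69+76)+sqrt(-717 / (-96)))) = 257972 / 2243793 - 1331 * sqrt(478) / 2243793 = 0.10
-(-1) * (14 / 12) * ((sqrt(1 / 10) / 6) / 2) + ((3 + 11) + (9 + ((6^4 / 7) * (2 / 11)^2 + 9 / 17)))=7 * sqrt(10) / 720 + 426928 / 14399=29.68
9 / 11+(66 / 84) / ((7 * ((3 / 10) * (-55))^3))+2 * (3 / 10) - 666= -531941276 / 800415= -664.58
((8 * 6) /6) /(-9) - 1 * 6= -62 /9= -6.89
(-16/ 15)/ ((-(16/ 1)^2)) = 1/ 240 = 0.00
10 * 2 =20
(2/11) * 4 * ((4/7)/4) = 8/77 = 0.10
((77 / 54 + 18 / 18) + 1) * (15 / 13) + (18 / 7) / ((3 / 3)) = 10687 / 1638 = 6.52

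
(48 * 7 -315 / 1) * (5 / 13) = 105 / 13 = 8.08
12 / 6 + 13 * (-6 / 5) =-68 / 5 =-13.60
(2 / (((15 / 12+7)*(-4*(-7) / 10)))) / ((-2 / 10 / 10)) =-1000 / 231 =-4.33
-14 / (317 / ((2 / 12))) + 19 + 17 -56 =-19027 / 951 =-20.01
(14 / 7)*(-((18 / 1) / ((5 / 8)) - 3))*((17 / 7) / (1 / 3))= -13158 / 35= -375.94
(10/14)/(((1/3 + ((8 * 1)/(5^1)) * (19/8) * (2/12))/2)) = 300/203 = 1.48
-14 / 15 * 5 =-14 / 3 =-4.67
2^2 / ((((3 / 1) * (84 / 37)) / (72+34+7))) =4181 / 63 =66.37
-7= -7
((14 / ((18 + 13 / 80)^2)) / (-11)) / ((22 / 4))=-179200 / 255456289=-0.00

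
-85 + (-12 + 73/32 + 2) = -2967/32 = -92.72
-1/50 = -0.02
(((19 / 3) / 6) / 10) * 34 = 323 / 90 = 3.59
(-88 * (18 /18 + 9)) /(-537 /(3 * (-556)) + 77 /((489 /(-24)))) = 79752640 /313319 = 254.54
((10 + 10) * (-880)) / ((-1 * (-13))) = -17600 / 13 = -1353.85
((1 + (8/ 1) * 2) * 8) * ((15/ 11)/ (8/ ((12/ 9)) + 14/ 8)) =8160/ 341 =23.93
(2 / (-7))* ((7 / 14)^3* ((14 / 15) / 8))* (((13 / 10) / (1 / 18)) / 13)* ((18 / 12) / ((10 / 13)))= -117 / 8000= -0.01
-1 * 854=-854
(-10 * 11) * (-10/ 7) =1100/ 7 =157.14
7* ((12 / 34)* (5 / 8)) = 105 / 68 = 1.54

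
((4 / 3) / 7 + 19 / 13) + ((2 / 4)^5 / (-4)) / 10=577007 / 349440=1.65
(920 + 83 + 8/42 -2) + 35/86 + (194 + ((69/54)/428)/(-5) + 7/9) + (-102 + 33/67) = 94503197091/86314760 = 1094.87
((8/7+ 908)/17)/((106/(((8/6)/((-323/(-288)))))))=0.60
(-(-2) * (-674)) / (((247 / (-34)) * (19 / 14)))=641648 / 4693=136.72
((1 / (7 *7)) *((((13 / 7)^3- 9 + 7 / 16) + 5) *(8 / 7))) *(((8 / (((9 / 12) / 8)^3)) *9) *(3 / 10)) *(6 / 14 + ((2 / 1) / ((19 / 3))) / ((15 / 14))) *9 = 4426087071744 / 391182925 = 11314.62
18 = 18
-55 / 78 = -0.71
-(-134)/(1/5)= 670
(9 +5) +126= 140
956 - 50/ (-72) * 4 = 8629/ 9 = 958.78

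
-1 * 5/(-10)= 1/2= 0.50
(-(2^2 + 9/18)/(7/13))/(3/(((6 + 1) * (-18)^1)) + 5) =-351/209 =-1.68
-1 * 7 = -7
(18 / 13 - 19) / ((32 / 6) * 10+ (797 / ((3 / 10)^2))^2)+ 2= 165154433771 / 82577226160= 2.00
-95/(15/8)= -152/3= -50.67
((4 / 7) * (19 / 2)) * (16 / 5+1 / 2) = 20.09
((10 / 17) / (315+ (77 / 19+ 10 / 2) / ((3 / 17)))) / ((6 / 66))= 6270 / 354943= 0.02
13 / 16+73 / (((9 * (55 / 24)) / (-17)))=-156703 / 2640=-59.36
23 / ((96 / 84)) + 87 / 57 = 3291 / 152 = 21.65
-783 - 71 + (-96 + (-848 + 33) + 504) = -1261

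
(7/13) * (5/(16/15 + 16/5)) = 525/832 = 0.63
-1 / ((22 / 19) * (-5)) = 19 / 110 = 0.17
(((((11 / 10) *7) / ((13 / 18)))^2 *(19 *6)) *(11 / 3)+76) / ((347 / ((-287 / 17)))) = -57705707234 / 24923275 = -2315.33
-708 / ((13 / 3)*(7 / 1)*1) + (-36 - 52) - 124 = -21416 / 91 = -235.34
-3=-3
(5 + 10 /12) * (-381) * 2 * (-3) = 13335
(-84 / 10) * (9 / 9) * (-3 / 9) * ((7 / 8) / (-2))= -49 / 40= -1.22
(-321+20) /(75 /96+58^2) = -9632 /107673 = -0.09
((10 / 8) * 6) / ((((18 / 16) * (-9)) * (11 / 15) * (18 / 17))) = -850 / 891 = -0.95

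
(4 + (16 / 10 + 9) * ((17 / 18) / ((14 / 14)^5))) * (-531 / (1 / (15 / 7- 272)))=140539711 / 70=2007710.16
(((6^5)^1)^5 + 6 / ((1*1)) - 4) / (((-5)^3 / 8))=-227442304239437611024 / 125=-1819538433915500888.19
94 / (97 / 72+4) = 6768 / 385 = 17.58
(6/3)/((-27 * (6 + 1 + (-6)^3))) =2/5643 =0.00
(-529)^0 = 1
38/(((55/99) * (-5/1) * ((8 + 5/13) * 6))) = -741/2725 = -0.27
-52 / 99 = -0.53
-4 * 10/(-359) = 40/359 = 0.11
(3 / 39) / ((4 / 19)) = 19 / 52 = 0.37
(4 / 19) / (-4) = -1 / 19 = -0.05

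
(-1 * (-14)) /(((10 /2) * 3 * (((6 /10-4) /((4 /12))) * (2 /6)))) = -14 /51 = -0.27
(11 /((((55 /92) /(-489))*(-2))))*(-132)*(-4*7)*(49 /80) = 254609586 /25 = 10184383.44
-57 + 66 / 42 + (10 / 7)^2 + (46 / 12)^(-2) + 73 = 510133 / 25921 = 19.68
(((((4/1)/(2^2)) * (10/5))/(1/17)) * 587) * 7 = 139706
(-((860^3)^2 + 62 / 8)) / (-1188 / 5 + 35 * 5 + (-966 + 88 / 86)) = 347927822216960006665 / 883716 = 393709995311797.01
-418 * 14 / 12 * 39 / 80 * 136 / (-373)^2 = -323323 / 1391290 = -0.23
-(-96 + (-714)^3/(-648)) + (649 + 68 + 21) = -560885.67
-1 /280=-0.00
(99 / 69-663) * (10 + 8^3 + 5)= -8018832 / 23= -348644.87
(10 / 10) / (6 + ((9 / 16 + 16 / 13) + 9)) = 208 / 3493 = 0.06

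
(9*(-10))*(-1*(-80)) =-7200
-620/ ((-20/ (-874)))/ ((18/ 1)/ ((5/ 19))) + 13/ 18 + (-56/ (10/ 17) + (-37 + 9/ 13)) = -616469/ 1170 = -526.90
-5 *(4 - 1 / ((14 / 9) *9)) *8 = -1100 / 7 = -157.14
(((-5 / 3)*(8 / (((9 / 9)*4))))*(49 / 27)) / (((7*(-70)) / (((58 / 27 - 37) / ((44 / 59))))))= -55519 / 96228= -0.58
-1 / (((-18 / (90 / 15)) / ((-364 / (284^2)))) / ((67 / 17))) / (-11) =6097 / 11312004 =0.00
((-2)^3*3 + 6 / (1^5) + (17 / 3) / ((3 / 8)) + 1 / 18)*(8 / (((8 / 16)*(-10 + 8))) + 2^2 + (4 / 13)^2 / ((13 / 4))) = 24718 / 2197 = 11.25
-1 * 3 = -3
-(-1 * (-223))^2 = -49729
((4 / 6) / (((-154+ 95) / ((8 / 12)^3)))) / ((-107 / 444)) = 0.01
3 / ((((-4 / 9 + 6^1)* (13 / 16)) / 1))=216 / 325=0.66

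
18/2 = 9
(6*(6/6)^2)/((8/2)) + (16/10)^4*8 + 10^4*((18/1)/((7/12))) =2700471877/8750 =308625.36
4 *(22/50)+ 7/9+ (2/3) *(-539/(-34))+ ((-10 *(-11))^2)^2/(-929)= -559971677372/3553425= -157586.46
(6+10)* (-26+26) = 0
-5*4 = -20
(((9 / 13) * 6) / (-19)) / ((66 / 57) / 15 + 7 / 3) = -270 / 2977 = -0.09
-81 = -81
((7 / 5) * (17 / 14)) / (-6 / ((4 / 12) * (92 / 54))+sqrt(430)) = 95013 / 1684210+8993 * sqrt(430) / 1684210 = 0.17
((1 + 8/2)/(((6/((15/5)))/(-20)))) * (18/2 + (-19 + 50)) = -2000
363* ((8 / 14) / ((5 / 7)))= 1452 / 5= 290.40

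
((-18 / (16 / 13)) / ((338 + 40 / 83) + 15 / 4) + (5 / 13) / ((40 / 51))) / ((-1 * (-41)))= 5289699 / 484479944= 0.01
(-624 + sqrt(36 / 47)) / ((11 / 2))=-1248 / 11 + 12* sqrt(47) / 517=-113.30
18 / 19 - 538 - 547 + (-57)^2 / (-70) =-1503521 / 1330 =-1130.47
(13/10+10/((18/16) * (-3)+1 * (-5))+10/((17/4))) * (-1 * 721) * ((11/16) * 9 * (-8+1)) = 13993781571/182240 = 76787.65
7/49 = 1/7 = 0.14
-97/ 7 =-13.86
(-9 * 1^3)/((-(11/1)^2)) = 9/121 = 0.07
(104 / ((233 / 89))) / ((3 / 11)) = 101816 / 699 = 145.66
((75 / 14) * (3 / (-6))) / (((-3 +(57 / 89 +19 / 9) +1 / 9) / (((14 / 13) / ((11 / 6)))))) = 36045 / 3146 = 11.46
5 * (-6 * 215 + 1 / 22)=-141895 / 22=-6449.77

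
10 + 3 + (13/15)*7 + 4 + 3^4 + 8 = 1681/15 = 112.07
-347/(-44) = 347/44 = 7.89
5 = 5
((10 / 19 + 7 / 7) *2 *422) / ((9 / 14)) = 342664 / 171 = 2003.88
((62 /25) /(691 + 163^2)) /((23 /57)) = 1767 /7837250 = 0.00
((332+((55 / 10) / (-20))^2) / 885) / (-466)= -177107 / 219952000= -0.00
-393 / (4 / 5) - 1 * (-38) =-1813 / 4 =-453.25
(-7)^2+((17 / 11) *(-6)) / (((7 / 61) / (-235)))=1465943 / 77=19038.22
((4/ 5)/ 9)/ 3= 4/ 135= 0.03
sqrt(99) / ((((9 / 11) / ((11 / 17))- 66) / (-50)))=6050 * sqrt(11) / 2611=7.69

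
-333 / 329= -1.01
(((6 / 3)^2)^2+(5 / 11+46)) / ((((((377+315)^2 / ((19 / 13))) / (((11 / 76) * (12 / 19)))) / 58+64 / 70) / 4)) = 2091915 / 517480066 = 0.00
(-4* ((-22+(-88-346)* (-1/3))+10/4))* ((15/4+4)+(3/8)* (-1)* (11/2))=-68341/24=-2847.54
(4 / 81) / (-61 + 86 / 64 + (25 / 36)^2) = -128 / 153379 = -0.00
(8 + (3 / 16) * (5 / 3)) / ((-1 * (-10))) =133 / 160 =0.83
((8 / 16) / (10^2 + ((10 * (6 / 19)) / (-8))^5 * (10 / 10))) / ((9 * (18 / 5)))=19808792 / 128348670285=0.00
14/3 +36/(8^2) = 5.23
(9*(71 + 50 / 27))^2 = 3869089 / 9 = 429898.78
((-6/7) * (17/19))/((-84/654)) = 5559/931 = 5.97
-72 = -72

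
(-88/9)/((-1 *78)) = 44/351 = 0.13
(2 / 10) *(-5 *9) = -9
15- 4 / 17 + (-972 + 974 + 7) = 23.76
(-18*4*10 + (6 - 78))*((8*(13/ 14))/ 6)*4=-27456/ 7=-3922.29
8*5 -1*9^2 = -41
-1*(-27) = 27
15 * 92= 1380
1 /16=0.06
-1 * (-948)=948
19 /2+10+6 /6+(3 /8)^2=1321 /64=20.64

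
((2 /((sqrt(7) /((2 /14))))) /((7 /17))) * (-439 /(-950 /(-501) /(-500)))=74779260 * sqrt(7) /6517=30358.65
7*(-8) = -56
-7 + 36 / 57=-6.37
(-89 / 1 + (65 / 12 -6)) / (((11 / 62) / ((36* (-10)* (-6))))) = -11997000 / 11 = -1090636.36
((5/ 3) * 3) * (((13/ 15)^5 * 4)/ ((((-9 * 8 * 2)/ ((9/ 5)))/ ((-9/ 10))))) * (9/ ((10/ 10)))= 371293/ 375000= 0.99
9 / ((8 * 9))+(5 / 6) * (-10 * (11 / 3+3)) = -3991 / 72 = -55.43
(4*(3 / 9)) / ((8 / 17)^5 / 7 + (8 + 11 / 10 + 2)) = 397559960 / 3310669707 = 0.12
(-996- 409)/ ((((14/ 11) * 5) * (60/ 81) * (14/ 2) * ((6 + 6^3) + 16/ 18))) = -751113/ 3931760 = -0.19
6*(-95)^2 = 54150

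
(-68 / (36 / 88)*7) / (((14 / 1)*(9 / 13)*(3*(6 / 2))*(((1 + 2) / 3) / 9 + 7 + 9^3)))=-0.02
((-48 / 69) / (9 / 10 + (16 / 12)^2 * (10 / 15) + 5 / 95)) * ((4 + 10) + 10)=-1969920 / 252241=-7.81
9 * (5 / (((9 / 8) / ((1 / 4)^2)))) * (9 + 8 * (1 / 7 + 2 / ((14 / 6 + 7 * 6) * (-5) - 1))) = 58865 / 2338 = 25.18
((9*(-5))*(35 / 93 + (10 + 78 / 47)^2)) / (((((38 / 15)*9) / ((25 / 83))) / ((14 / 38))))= -122524443125 / 4103672554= -29.86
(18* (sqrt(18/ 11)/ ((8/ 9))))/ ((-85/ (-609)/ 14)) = 1035909* sqrt(22)/ 1870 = 2598.31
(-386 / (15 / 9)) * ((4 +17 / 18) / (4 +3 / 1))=-17177 / 105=-163.59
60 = 60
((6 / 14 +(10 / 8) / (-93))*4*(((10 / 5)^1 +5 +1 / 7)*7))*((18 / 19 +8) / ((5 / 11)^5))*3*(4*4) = 189416590528 / 103075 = 1837657.92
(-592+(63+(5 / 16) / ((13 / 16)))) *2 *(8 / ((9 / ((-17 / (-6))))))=-934592 / 351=-2662.66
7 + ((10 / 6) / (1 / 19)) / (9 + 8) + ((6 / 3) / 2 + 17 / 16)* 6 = 8665 / 408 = 21.24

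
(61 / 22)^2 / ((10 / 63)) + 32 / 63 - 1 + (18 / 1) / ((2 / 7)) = 33828569 / 304920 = 110.94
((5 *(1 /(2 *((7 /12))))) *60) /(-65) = -360 /91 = -3.96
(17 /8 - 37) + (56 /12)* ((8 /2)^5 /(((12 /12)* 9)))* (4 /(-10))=-267041 /1080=-247.26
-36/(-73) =36/73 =0.49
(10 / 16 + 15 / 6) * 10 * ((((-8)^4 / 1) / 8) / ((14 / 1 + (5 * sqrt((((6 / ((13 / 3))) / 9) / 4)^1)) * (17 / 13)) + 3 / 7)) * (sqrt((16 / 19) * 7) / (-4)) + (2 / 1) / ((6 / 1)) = -49704928000 * sqrt(133) / 844914211 + 1 / 3 + 866320000 * sqrt(3458) / 844914211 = -617.81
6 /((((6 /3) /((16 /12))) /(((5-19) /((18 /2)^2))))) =-56 /81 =-0.69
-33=-33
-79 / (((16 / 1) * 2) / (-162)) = 6399 / 16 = 399.94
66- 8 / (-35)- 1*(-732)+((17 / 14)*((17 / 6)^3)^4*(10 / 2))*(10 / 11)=1238741218507176973 / 838061199360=1478103.53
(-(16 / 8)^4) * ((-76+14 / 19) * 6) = 137280 / 19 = 7225.26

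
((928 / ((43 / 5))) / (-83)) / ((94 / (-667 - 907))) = 3651680 / 167743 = 21.77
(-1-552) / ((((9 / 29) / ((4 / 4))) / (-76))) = 1218812 / 9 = 135423.56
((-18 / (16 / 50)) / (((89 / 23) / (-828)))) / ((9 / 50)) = 66867.98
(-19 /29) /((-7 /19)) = 361 /203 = 1.78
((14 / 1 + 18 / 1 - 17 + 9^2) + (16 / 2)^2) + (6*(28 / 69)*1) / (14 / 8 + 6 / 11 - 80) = 12579456 / 78637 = 159.97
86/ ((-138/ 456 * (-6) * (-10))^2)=31046/ 119025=0.26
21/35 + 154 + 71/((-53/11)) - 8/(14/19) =239308/1855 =129.01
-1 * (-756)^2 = -571536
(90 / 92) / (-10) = -9 / 92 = -0.10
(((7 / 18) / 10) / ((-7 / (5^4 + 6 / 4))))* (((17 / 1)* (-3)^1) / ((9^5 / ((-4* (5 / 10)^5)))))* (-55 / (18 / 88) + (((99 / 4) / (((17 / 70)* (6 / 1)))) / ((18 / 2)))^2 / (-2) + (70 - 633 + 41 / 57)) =330098969459 / 1054651041792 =0.31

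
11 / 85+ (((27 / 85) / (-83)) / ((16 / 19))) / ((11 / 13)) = 154019 / 1241680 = 0.12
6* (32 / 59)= 192 / 59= 3.25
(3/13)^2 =9/169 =0.05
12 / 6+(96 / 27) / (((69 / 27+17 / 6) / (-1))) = 130 / 97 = 1.34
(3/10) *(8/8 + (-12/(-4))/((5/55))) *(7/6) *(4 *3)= 714/5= 142.80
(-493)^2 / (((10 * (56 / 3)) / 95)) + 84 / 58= 401764701 / 3248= 123696.03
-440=-440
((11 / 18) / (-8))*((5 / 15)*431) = -10.97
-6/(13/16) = -96/13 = -7.38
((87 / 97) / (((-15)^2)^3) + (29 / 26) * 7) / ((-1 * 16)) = -74764266379 / 153211500000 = -0.49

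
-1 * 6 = -6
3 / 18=0.17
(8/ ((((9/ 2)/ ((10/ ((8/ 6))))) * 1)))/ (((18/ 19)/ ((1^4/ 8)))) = 95/ 54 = 1.76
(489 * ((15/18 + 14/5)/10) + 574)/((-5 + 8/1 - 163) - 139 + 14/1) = -75167/28500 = -2.64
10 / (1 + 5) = 5 / 3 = 1.67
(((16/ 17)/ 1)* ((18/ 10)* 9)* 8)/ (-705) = -3456/ 19975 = -0.17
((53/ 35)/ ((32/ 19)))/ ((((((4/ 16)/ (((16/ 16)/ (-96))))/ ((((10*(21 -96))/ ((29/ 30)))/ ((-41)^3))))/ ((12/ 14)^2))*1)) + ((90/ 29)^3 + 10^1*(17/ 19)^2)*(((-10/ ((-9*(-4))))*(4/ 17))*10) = -12620205101431947625/ 509516554754387376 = -24.77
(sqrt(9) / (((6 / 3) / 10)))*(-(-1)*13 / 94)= 195 / 94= 2.07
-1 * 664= -664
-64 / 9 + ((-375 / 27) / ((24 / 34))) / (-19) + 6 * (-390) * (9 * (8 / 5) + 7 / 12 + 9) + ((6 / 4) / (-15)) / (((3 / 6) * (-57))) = -575863759 / 10260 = -56127.07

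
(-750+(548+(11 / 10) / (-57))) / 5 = -115151 / 2850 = -40.40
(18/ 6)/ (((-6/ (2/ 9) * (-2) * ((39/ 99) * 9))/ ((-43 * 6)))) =-473/ 117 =-4.04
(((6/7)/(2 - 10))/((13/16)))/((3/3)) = -0.13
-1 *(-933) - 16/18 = 8389/9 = 932.11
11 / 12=0.92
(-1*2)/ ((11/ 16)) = -32/ 11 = -2.91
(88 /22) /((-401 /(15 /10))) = -6 /401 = -0.01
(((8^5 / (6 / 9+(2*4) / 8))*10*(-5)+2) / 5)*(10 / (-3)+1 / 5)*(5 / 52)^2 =23101393 / 4056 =5695.61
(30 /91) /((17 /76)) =2280 /1547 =1.47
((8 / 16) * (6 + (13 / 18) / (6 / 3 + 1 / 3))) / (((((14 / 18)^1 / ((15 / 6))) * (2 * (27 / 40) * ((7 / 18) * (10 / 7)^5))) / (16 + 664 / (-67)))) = 132447 / 6700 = 19.77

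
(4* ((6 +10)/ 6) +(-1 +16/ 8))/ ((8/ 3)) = 35/ 8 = 4.38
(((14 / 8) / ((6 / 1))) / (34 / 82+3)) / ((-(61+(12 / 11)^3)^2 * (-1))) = 72634001 / 3300269069280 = 0.00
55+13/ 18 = 1003/ 18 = 55.72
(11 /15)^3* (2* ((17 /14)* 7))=6.70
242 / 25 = 9.68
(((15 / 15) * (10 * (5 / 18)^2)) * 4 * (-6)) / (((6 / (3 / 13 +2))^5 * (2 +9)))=-2563893625 / 214372696824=-0.01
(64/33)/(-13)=-64/429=-0.15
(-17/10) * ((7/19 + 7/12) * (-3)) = 3689/760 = 4.85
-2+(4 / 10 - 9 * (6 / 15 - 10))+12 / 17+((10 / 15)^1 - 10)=19424 / 255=76.17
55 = 55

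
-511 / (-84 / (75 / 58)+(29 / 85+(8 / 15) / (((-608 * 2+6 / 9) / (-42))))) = 395910025 / 50050769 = 7.91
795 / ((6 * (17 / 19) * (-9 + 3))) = -5035 / 204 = -24.68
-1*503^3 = -127263527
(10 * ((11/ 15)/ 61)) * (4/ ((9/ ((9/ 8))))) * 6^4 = 4752/ 61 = 77.90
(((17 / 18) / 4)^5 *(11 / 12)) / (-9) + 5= 1044839902853 / 208971104256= 5.00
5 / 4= 1.25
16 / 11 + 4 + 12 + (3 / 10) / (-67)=128607 / 7370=17.45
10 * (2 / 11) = 20 / 11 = 1.82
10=10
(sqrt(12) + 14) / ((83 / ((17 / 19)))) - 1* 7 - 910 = -1445871 / 1577 + 34* sqrt(3) / 1577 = -916.81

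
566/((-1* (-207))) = 566/207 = 2.73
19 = 19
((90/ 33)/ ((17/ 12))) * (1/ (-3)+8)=2760/ 187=14.76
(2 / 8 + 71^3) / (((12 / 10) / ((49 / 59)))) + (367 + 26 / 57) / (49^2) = 16001012133515 / 64596504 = 247707.09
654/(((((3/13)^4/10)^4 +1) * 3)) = 1450608208019332053380000/6654166091831841456721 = 218.00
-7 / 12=-0.58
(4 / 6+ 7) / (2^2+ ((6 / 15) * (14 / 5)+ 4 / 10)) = 1.39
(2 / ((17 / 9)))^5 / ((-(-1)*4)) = 472392 / 1419857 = 0.33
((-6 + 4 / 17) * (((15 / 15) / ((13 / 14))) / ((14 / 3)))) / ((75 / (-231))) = 22638 / 5525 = 4.10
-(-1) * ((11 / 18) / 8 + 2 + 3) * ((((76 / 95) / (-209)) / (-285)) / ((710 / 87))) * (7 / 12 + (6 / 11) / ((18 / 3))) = 1886711 / 334945908000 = 0.00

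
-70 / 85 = -14 / 17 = -0.82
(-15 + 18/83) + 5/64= -14.71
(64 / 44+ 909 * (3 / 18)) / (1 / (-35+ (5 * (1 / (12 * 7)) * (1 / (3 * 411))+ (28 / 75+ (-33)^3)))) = -62684116976419 / 11392920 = -5502023.80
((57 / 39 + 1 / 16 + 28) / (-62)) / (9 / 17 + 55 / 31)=-0.21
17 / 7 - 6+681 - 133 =3811 / 7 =544.43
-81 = -81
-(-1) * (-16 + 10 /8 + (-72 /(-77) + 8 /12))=-12149 /924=-13.15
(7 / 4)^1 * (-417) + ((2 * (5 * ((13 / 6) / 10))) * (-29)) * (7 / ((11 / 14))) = -170219 / 132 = -1289.54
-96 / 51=-32 / 17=-1.88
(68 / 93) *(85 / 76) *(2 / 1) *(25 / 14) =36125 / 12369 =2.92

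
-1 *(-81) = 81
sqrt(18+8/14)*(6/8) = 3*sqrt(910)/28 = 3.23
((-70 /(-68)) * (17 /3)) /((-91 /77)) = -385 /78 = -4.94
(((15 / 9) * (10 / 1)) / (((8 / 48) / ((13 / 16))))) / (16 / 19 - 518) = -6175 / 39304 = -0.16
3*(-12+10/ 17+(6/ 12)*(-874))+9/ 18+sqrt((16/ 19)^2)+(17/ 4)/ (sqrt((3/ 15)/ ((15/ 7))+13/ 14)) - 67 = -911437/ 646+85*sqrt(45066)/ 4292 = -1406.69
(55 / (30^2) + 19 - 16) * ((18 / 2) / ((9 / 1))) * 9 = 551 / 20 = 27.55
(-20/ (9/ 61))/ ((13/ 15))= -6100/ 39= -156.41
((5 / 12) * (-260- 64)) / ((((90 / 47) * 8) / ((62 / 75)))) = -1457 / 200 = -7.28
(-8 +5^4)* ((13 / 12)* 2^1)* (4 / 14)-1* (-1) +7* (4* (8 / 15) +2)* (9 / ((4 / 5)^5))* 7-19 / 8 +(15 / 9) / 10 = 63904385 / 10752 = 5943.49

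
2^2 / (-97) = -4 / 97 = -0.04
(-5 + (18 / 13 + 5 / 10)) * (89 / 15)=-2403 / 130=-18.48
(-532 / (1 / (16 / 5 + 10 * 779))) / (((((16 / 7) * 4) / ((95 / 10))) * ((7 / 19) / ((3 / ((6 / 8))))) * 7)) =-133633897 / 20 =-6681694.85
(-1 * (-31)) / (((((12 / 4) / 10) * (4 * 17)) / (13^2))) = 26195 / 102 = 256.81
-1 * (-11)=11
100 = 100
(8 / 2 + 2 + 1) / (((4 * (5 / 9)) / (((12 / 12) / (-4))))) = -0.79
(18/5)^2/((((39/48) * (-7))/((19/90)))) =-0.48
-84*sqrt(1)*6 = -504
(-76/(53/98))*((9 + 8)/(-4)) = 31654/53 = 597.25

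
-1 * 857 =-857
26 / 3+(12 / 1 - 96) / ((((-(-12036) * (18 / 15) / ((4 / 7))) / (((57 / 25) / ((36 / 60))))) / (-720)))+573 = 1777595 / 3009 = 590.76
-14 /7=-2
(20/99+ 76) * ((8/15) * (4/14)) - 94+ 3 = -79.39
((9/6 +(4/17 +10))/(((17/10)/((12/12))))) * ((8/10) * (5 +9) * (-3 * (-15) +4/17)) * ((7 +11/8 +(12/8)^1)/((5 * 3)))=56559181/24565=2302.43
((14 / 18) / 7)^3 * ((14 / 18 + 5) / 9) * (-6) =-104 / 19683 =-0.01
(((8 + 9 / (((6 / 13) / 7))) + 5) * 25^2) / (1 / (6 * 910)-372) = -510168750 / 2031119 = -251.18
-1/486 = -0.00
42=42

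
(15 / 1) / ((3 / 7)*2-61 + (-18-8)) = -35 / 201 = -0.17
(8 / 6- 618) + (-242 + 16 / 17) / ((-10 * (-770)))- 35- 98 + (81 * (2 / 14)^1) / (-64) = -4711638329 / 6283200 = -749.88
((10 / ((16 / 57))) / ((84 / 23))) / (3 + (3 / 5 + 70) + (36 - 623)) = -0.02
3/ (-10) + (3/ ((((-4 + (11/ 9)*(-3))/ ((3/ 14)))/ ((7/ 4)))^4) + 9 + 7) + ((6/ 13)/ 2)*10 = 1341662014883/ 74504867840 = 18.01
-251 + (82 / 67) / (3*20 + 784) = -7096733 / 28274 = -251.00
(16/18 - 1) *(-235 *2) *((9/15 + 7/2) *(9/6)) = 321.17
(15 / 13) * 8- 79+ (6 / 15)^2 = -22623 / 325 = -69.61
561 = 561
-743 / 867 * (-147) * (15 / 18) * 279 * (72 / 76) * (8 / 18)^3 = 361157440 / 148257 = 2436.02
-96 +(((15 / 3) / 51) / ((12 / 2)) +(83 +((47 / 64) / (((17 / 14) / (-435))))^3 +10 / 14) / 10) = -184678743454540429 / 101423185920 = -1820873.03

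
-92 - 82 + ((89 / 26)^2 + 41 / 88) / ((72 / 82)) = -160.12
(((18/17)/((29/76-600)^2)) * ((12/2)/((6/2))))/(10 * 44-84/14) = 103968/7661005475249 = 0.00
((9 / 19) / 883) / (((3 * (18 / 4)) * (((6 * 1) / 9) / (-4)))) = -0.00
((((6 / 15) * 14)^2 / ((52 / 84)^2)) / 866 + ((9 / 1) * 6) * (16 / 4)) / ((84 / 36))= 1185986016 / 12805975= 92.61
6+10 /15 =20 /3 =6.67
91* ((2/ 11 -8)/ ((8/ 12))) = -11739/ 11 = -1067.18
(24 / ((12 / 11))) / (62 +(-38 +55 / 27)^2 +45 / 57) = 152361 / 9391838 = 0.02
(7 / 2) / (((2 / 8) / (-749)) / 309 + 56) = 3240174 / 51842783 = 0.06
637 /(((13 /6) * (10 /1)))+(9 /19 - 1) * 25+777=75358 /95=793.24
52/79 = 0.66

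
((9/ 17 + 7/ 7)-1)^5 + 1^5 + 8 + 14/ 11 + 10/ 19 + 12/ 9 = 10837875922/ 890250339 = 12.17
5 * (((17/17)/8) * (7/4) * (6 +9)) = 525/32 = 16.41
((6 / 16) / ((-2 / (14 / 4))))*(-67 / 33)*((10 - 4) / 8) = 1407 / 1408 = 1.00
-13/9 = -1.44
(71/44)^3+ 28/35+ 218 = 94980851/425920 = 223.00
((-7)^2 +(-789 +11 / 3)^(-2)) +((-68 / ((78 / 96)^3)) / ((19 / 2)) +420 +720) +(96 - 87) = 1184.66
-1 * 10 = -10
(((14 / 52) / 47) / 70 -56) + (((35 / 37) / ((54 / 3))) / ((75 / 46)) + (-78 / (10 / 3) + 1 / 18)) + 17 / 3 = -899047619 / 12207780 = -73.65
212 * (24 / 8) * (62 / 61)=39432 / 61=646.43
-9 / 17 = -0.53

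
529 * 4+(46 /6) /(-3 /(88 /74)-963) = 269681072 /127449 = 2115.99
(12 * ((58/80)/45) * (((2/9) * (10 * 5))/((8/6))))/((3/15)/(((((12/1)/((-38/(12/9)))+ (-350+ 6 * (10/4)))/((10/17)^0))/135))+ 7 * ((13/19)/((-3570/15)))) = -59695891/3728223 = -16.01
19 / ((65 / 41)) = 779 / 65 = 11.98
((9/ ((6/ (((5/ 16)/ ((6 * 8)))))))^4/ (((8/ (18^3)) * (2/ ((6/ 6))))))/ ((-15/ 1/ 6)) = -91125/ 68719476736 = -0.00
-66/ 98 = -33/ 49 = -0.67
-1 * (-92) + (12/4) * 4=104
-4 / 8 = -1 / 2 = -0.50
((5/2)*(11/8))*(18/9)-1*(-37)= 351/8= 43.88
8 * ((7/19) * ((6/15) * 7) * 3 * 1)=2352/95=24.76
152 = 152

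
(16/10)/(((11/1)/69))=552/55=10.04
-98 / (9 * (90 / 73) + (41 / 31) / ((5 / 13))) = -1108870 / 164459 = -6.74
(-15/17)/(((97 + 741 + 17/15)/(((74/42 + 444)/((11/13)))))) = -829725/1497853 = -0.55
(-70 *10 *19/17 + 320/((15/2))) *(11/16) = -508.53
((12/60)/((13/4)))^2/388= 4/409825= 0.00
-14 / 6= -7 / 3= -2.33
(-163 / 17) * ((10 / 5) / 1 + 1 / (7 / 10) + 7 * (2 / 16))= -39283 / 952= -41.26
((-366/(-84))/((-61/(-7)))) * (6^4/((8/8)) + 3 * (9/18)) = 2595/4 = 648.75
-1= -1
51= 51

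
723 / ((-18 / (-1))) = 241 / 6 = 40.17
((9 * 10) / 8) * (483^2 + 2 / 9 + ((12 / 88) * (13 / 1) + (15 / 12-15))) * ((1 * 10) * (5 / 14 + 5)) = 24744050625 / 176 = 140591196.73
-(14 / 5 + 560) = -2814 / 5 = -562.80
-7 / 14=-1 / 2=-0.50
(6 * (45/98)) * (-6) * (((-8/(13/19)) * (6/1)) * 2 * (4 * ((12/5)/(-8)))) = -1772928/637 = -2783.25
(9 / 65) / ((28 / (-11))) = -0.05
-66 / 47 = -1.40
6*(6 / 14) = 18 / 7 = 2.57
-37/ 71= -0.52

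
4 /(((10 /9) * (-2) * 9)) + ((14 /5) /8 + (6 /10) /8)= 9 /40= 0.22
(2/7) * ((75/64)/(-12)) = -25/896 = -0.03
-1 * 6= -6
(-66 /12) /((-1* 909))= 11 /1818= 0.01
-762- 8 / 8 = -763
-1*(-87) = 87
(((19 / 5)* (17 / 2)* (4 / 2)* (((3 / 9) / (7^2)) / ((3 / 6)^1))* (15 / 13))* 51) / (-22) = -16473 / 7007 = -2.35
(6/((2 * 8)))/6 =1/16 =0.06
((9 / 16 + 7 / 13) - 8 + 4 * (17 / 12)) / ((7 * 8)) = -769 / 34944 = -0.02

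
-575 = -575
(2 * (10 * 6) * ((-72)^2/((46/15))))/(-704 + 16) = -291600/989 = -294.84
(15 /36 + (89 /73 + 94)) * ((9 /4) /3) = 83777 /1168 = 71.73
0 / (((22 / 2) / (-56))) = 0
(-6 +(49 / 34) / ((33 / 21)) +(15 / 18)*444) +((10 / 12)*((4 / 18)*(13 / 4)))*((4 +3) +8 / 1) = 2517397 / 6732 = 373.94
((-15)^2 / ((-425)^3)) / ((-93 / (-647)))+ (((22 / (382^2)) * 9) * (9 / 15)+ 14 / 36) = 12178919396161 / 31253432304375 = 0.39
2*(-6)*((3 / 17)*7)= -252 / 17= -14.82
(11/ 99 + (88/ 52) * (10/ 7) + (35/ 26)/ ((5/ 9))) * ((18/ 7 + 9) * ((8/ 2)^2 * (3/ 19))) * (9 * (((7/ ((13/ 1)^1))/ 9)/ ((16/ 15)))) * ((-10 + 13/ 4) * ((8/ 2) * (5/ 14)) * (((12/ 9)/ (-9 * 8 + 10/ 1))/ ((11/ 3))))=443468925/ 107305198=4.13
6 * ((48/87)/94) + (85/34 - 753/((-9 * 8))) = 425045/32712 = 12.99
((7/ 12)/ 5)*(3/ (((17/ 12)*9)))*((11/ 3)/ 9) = 77/ 6885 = 0.01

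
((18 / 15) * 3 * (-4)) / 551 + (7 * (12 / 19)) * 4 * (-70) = -3410472 / 2755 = -1237.92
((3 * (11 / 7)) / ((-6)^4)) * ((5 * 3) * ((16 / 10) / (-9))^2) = 44 / 25515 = 0.00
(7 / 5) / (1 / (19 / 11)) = 133 / 55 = 2.42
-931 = -931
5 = 5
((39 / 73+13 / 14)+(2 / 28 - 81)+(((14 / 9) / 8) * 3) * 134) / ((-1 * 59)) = 569 / 25842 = 0.02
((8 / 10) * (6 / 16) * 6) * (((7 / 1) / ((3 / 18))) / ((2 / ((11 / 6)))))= 69.30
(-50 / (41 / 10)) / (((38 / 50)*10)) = -1250 / 779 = -1.60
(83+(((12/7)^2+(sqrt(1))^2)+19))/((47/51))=264741/2303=114.95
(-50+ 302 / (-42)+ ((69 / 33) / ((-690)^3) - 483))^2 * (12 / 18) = 352950798656514728736049 / 1814310365521500000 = 194537.17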